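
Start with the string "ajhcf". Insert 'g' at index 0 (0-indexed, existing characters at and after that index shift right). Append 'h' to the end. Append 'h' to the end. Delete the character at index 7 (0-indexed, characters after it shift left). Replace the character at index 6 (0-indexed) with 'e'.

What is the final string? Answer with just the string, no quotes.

Applying each edit step by step:
Start: "ajhcf"
Op 1 (insert 'g' at idx 0): "ajhcf" -> "gajhcf"
Op 2 (append 'h'): "gajhcf" -> "gajhcfh"
Op 3 (append 'h'): "gajhcfh" -> "gajhcfhh"
Op 4 (delete idx 7 = 'h'): "gajhcfhh" -> "gajhcfh"
Op 5 (replace idx 6: 'h' -> 'e'): "gajhcfh" -> "gajhcfe"

Answer: gajhcfe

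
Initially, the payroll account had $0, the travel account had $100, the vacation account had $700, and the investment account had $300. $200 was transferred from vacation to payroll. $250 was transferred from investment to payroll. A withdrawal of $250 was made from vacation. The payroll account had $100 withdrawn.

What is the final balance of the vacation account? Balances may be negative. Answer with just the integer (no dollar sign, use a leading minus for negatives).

Tracking account balances step by step:
Start: payroll=0, travel=100, vacation=700, investment=300
Event 1 (transfer 200 vacation -> payroll): vacation: 700 - 200 = 500, payroll: 0 + 200 = 200. Balances: payroll=200, travel=100, vacation=500, investment=300
Event 2 (transfer 250 investment -> payroll): investment: 300 - 250 = 50, payroll: 200 + 250 = 450. Balances: payroll=450, travel=100, vacation=500, investment=50
Event 3 (withdraw 250 from vacation): vacation: 500 - 250 = 250. Balances: payroll=450, travel=100, vacation=250, investment=50
Event 4 (withdraw 100 from payroll): payroll: 450 - 100 = 350. Balances: payroll=350, travel=100, vacation=250, investment=50

Final balance of vacation: 250

Answer: 250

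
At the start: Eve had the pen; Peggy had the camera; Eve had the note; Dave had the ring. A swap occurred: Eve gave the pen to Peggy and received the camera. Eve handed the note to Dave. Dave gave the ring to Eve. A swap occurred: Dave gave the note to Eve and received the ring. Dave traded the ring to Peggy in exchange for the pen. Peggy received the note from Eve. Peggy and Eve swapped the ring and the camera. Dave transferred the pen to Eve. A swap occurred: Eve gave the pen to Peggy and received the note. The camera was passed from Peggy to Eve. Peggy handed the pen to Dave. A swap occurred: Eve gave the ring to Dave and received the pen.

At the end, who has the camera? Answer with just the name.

Answer: Eve

Derivation:
Tracking all object holders:
Start: pen:Eve, camera:Peggy, note:Eve, ring:Dave
Event 1 (swap pen<->camera: now pen:Peggy, camera:Eve). State: pen:Peggy, camera:Eve, note:Eve, ring:Dave
Event 2 (give note: Eve -> Dave). State: pen:Peggy, camera:Eve, note:Dave, ring:Dave
Event 3 (give ring: Dave -> Eve). State: pen:Peggy, camera:Eve, note:Dave, ring:Eve
Event 4 (swap note<->ring: now note:Eve, ring:Dave). State: pen:Peggy, camera:Eve, note:Eve, ring:Dave
Event 5 (swap ring<->pen: now ring:Peggy, pen:Dave). State: pen:Dave, camera:Eve, note:Eve, ring:Peggy
Event 6 (give note: Eve -> Peggy). State: pen:Dave, camera:Eve, note:Peggy, ring:Peggy
Event 7 (swap ring<->camera: now ring:Eve, camera:Peggy). State: pen:Dave, camera:Peggy, note:Peggy, ring:Eve
Event 8 (give pen: Dave -> Eve). State: pen:Eve, camera:Peggy, note:Peggy, ring:Eve
Event 9 (swap pen<->note: now pen:Peggy, note:Eve). State: pen:Peggy, camera:Peggy, note:Eve, ring:Eve
Event 10 (give camera: Peggy -> Eve). State: pen:Peggy, camera:Eve, note:Eve, ring:Eve
Event 11 (give pen: Peggy -> Dave). State: pen:Dave, camera:Eve, note:Eve, ring:Eve
Event 12 (swap ring<->pen: now ring:Dave, pen:Eve). State: pen:Eve, camera:Eve, note:Eve, ring:Dave

Final state: pen:Eve, camera:Eve, note:Eve, ring:Dave
The camera is held by Eve.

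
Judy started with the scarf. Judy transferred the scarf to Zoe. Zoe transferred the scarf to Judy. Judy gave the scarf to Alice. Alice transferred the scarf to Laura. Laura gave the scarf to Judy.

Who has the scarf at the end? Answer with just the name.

Tracking the scarf through each event:
Start: Judy has the scarf.
After event 1: Zoe has the scarf.
After event 2: Judy has the scarf.
After event 3: Alice has the scarf.
After event 4: Laura has the scarf.
After event 5: Judy has the scarf.

Answer: Judy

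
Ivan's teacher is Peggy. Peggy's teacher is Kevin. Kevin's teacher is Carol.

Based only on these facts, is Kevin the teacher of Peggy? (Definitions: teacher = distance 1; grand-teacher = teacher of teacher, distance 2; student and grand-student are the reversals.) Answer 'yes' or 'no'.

Answer: yes

Derivation:
Reconstructing the teacher chain from the given facts:
  Carol -> Kevin -> Peggy -> Ivan
(each arrow means 'teacher of the next')
Positions in the chain (0 = top):
  position of Carol: 0
  position of Kevin: 1
  position of Peggy: 2
  position of Ivan: 3

Kevin is at position 1, Peggy is at position 2; signed distance (j - i) = 1.
'teacher' requires j - i = 1. Actual distance is 1, so the relation HOLDS.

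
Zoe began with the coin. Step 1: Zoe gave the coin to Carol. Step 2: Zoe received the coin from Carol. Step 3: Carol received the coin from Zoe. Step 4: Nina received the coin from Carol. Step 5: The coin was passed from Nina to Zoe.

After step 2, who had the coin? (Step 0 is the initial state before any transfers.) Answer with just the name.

Answer: Zoe

Derivation:
Tracking the coin holder through step 2:
After step 0 (start): Zoe
After step 1: Carol
After step 2: Zoe

At step 2, the holder is Zoe.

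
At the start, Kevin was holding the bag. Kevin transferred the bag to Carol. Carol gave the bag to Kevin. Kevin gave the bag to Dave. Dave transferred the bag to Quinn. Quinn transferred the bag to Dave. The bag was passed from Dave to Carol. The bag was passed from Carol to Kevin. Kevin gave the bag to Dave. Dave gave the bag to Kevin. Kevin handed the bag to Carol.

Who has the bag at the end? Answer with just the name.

Answer: Carol

Derivation:
Tracking the bag through each event:
Start: Kevin has the bag.
After event 1: Carol has the bag.
After event 2: Kevin has the bag.
After event 3: Dave has the bag.
After event 4: Quinn has the bag.
After event 5: Dave has the bag.
After event 6: Carol has the bag.
After event 7: Kevin has the bag.
After event 8: Dave has the bag.
After event 9: Kevin has the bag.
After event 10: Carol has the bag.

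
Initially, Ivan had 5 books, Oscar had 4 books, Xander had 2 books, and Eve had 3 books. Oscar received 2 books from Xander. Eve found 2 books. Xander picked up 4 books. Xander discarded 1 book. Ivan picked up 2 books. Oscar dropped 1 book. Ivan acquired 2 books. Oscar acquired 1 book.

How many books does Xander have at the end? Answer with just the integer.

Answer: 3

Derivation:
Tracking counts step by step:
Start: Ivan=5, Oscar=4, Xander=2, Eve=3
Event 1 (Xander -> Oscar, 2): Xander: 2 -> 0, Oscar: 4 -> 6. State: Ivan=5, Oscar=6, Xander=0, Eve=3
Event 2 (Eve +2): Eve: 3 -> 5. State: Ivan=5, Oscar=6, Xander=0, Eve=5
Event 3 (Xander +4): Xander: 0 -> 4. State: Ivan=5, Oscar=6, Xander=4, Eve=5
Event 4 (Xander -1): Xander: 4 -> 3. State: Ivan=5, Oscar=6, Xander=3, Eve=5
Event 5 (Ivan +2): Ivan: 5 -> 7. State: Ivan=7, Oscar=6, Xander=3, Eve=5
Event 6 (Oscar -1): Oscar: 6 -> 5. State: Ivan=7, Oscar=5, Xander=3, Eve=5
Event 7 (Ivan +2): Ivan: 7 -> 9. State: Ivan=9, Oscar=5, Xander=3, Eve=5
Event 8 (Oscar +1): Oscar: 5 -> 6. State: Ivan=9, Oscar=6, Xander=3, Eve=5

Xander's final count: 3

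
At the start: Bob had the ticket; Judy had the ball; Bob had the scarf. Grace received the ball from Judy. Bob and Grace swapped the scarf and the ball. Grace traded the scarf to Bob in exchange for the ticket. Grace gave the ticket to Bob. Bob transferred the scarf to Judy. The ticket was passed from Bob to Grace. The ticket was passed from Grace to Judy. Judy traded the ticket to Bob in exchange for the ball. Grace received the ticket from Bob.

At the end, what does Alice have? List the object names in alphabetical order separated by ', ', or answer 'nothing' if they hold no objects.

Answer: nothing

Derivation:
Tracking all object holders:
Start: ticket:Bob, ball:Judy, scarf:Bob
Event 1 (give ball: Judy -> Grace). State: ticket:Bob, ball:Grace, scarf:Bob
Event 2 (swap scarf<->ball: now scarf:Grace, ball:Bob). State: ticket:Bob, ball:Bob, scarf:Grace
Event 3 (swap scarf<->ticket: now scarf:Bob, ticket:Grace). State: ticket:Grace, ball:Bob, scarf:Bob
Event 4 (give ticket: Grace -> Bob). State: ticket:Bob, ball:Bob, scarf:Bob
Event 5 (give scarf: Bob -> Judy). State: ticket:Bob, ball:Bob, scarf:Judy
Event 6 (give ticket: Bob -> Grace). State: ticket:Grace, ball:Bob, scarf:Judy
Event 7 (give ticket: Grace -> Judy). State: ticket:Judy, ball:Bob, scarf:Judy
Event 8 (swap ticket<->ball: now ticket:Bob, ball:Judy). State: ticket:Bob, ball:Judy, scarf:Judy
Event 9 (give ticket: Bob -> Grace). State: ticket:Grace, ball:Judy, scarf:Judy

Final state: ticket:Grace, ball:Judy, scarf:Judy
Alice holds: (nothing).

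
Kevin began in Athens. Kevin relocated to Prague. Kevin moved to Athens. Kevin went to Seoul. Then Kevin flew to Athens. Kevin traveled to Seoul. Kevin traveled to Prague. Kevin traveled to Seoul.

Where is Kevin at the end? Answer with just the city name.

Tracking Kevin's location:
Start: Kevin is in Athens.
After move 1: Athens -> Prague. Kevin is in Prague.
After move 2: Prague -> Athens. Kevin is in Athens.
After move 3: Athens -> Seoul. Kevin is in Seoul.
After move 4: Seoul -> Athens. Kevin is in Athens.
After move 5: Athens -> Seoul. Kevin is in Seoul.
After move 6: Seoul -> Prague. Kevin is in Prague.
After move 7: Prague -> Seoul. Kevin is in Seoul.

Answer: Seoul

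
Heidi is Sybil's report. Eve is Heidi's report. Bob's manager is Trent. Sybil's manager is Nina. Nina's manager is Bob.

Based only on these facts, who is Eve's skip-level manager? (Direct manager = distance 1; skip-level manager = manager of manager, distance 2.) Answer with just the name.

Reconstructing the manager chain from the given facts:
  Trent -> Bob -> Nina -> Sybil -> Heidi -> Eve
(each arrow means 'manager of the next')
Positions in the chain (0 = top):
  position of Trent: 0
  position of Bob: 1
  position of Nina: 2
  position of Sybil: 3
  position of Heidi: 4
  position of Eve: 5

Eve is at position 5; the skip-level manager is 2 steps up the chain, i.e. position 3: Sybil.

Answer: Sybil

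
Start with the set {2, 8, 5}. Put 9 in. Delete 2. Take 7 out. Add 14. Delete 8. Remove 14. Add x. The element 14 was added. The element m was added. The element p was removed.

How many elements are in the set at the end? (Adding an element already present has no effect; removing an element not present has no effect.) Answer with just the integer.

Tracking the set through each operation:
Start: {2, 5, 8}
Event 1 (add 9): added. Set: {2, 5, 8, 9}
Event 2 (remove 2): removed. Set: {5, 8, 9}
Event 3 (remove 7): not present, no change. Set: {5, 8, 9}
Event 4 (add 14): added. Set: {14, 5, 8, 9}
Event 5 (remove 8): removed. Set: {14, 5, 9}
Event 6 (remove 14): removed. Set: {5, 9}
Event 7 (add x): added. Set: {5, 9, x}
Event 8 (add 14): added. Set: {14, 5, 9, x}
Event 9 (add m): added. Set: {14, 5, 9, m, x}
Event 10 (remove p): not present, no change. Set: {14, 5, 9, m, x}

Final set: {14, 5, 9, m, x} (size 5)

Answer: 5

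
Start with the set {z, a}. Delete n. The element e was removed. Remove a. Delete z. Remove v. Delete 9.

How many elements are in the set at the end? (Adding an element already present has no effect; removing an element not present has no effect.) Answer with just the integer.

Answer: 0

Derivation:
Tracking the set through each operation:
Start: {a, z}
Event 1 (remove n): not present, no change. Set: {a, z}
Event 2 (remove e): not present, no change. Set: {a, z}
Event 3 (remove a): removed. Set: {z}
Event 4 (remove z): removed. Set: {}
Event 5 (remove v): not present, no change. Set: {}
Event 6 (remove 9): not present, no change. Set: {}

Final set: {} (size 0)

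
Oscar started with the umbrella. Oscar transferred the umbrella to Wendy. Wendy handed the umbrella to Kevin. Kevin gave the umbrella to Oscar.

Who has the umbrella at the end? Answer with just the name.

Answer: Oscar

Derivation:
Tracking the umbrella through each event:
Start: Oscar has the umbrella.
After event 1: Wendy has the umbrella.
After event 2: Kevin has the umbrella.
After event 3: Oscar has the umbrella.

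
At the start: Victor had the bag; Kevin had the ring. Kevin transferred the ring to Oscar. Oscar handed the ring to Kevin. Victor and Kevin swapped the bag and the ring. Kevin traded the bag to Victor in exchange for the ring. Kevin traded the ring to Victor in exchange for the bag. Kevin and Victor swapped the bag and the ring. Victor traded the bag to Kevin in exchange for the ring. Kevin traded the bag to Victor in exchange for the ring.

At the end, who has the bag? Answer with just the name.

Tracking all object holders:
Start: bag:Victor, ring:Kevin
Event 1 (give ring: Kevin -> Oscar). State: bag:Victor, ring:Oscar
Event 2 (give ring: Oscar -> Kevin). State: bag:Victor, ring:Kevin
Event 3 (swap bag<->ring: now bag:Kevin, ring:Victor). State: bag:Kevin, ring:Victor
Event 4 (swap bag<->ring: now bag:Victor, ring:Kevin). State: bag:Victor, ring:Kevin
Event 5 (swap ring<->bag: now ring:Victor, bag:Kevin). State: bag:Kevin, ring:Victor
Event 6 (swap bag<->ring: now bag:Victor, ring:Kevin). State: bag:Victor, ring:Kevin
Event 7 (swap bag<->ring: now bag:Kevin, ring:Victor). State: bag:Kevin, ring:Victor
Event 8 (swap bag<->ring: now bag:Victor, ring:Kevin). State: bag:Victor, ring:Kevin

Final state: bag:Victor, ring:Kevin
The bag is held by Victor.

Answer: Victor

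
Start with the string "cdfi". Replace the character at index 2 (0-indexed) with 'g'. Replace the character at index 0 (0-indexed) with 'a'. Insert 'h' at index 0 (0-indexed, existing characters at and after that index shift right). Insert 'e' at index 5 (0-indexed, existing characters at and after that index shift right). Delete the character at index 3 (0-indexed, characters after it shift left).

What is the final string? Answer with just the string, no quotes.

Answer: hadie

Derivation:
Applying each edit step by step:
Start: "cdfi"
Op 1 (replace idx 2: 'f' -> 'g'): "cdfi" -> "cdgi"
Op 2 (replace idx 0: 'c' -> 'a'): "cdgi" -> "adgi"
Op 3 (insert 'h' at idx 0): "adgi" -> "hadgi"
Op 4 (insert 'e' at idx 5): "hadgi" -> "hadgie"
Op 5 (delete idx 3 = 'g'): "hadgie" -> "hadie"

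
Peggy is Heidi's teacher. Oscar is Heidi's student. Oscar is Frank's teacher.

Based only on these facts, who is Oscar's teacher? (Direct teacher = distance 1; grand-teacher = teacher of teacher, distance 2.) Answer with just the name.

Reconstructing the teacher chain from the given facts:
  Peggy -> Heidi -> Oscar -> Frank
(each arrow means 'teacher of the next')
Positions in the chain (0 = top):
  position of Peggy: 0
  position of Heidi: 1
  position of Oscar: 2
  position of Frank: 3

Oscar is at position 2; the teacher is 1 step up the chain, i.e. position 1: Heidi.

Answer: Heidi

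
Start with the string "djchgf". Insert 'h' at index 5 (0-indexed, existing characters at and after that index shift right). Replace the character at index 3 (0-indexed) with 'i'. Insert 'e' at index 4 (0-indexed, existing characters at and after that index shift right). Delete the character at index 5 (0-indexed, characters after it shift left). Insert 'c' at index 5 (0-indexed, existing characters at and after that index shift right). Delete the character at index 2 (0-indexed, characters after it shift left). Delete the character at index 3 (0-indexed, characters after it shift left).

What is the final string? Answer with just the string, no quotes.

Applying each edit step by step:
Start: "djchgf"
Op 1 (insert 'h' at idx 5): "djchgf" -> "djchghf"
Op 2 (replace idx 3: 'h' -> 'i'): "djchghf" -> "djcighf"
Op 3 (insert 'e' at idx 4): "djcighf" -> "djcieghf"
Op 4 (delete idx 5 = 'g'): "djcieghf" -> "djciehf"
Op 5 (insert 'c' at idx 5): "djciehf" -> "djciechf"
Op 6 (delete idx 2 = 'c'): "djciechf" -> "djiechf"
Op 7 (delete idx 3 = 'e'): "djiechf" -> "djichf"

Answer: djichf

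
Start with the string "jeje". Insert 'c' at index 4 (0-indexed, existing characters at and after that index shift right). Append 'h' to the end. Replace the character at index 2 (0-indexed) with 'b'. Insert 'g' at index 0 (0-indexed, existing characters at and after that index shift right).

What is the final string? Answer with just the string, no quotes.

Answer: gjebech

Derivation:
Applying each edit step by step:
Start: "jeje"
Op 1 (insert 'c' at idx 4): "jeje" -> "jejec"
Op 2 (append 'h'): "jejec" -> "jejech"
Op 3 (replace idx 2: 'j' -> 'b'): "jejech" -> "jebech"
Op 4 (insert 'g' at idx 0): "jebech" -> "gjebech"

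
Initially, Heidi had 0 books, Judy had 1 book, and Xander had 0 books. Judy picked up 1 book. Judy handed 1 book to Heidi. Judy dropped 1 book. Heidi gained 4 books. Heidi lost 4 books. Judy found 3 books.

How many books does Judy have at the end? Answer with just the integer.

Tracking counts step by step:
Start: Heidi=0, Judy=1, Xander=0
Event 1 (Judy +1): Judy: 1 -> 2. State: Heidi=0, Judy=2, Xander=0
Event 2 (Judy -> Heidi, 1): Judy: 2 -> 1, Heidi: 0 -> 1. State: Heidi=1, Judy=1, Xander=0
Event 3 (Judy -1): Judy: 1 -> 0. State: Heidi=1, Judy=0, Xander=0
Event 4 (Heidi +4): Heidi: 1 -> 5. State: Heidi=5, Judy=0, Xander=0
Event 5 (Heidi -4): Heidi: 5 -> 1. State: Heidi=1, Judy=0, Xander=0
Event 6 (Judy +3): Judy: 0 -> 3. State: Heidi=1, Judy=3, Xander=0

Judy's final count: 3

Answer: 3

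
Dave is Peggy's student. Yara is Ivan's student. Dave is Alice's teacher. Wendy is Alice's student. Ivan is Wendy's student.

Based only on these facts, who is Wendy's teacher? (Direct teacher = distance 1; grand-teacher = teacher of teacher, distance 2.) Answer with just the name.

Reconstructing the teacher chain from the given facts:
  Peggy -> Dave -> Alice -> Wendy -> Ivan -> Yara
(each arrow means 'teacher of the next')
Positions in the chain (0 = top):
  position of Peggy: 0
  position of Dave: 1
  position of Alice: 2
  position of Wendy: 3
  position of Ivan: 4
  position of Yara: 5

Wendy is at position 3; the teacher is 1 step up the chain, i.e. position 2: Alice.

Answer: Alice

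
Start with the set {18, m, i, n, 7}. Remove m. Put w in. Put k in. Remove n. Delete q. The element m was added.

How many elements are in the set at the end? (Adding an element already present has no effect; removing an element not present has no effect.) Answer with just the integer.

Tracking the set through each operation:
Start: {18, 7, i, m, n}
Event 1 (remove m): removed. Set: {18, 7, i, n}
Event 2 (add w): added. Set: {18, 7, i, n, w}
Event 3 (add k): added. Set: {18, 7, i, k, n, w}
Event 4 (remove n): removed. Set: {18, 7, i, k, w}
Event 5 (remove q): not present, no change. Set: {18, 7, i, k, w}
Event 6 (add m): added. Set: {18, 7, i, k, m, w}

Final set: {18, 7, i, k, m, w} (size 6)

Answer: 6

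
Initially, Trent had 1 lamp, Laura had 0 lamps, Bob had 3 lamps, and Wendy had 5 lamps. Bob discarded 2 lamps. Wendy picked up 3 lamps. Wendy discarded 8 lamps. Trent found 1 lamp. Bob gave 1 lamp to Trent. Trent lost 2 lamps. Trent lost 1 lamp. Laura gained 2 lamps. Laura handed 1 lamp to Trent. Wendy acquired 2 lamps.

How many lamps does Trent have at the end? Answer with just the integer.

Tracking counts step by step:
Start: Trent=1, Laura=0, Bob=3, Wendy=5
Event 1 (Bob -2): Bob: 3 -> 1. State: Trent=1, Laura=0, Bob=1, Wendy=5
Event 2 (Wendy +3): Wendy: 5 -> 8. State: Trent=1, Laura=0, Bob=1, Wendy=8
Event 3 (Wendy -8): Wendy: 8 -> 0. State: Trent=1, Laura=0, Bob=1, Wendy=0
Event 4 (Trent +1): Trent: 1 -> 2. State: Trent=2, Laura=0, Bob=1, Wendy=0
Event 5 (Bob -> Trent, 1): Bob: 1 -> 0, Trent: 2 -> 3. State: Trent=3, Laura=0, Bob=0, Wendy=0
Event 6 (Trent -2): Trent: 3 -> 1. State: Trent=1, Laura=0, Bob=0, Wendy=0
Event 7 (Trent -1): Trent: 1 -> 0. State: Trent=0, Laura=0, Bob=0, Wendy=0
Event 8 (Laura +2): Laura: 0 -> 2. State: Trent=0, Laura=2, Bob=0, Wendy=0
Event 9 (Laura -> Trent, 1): Laura: 2 -> 1, Trent: 0 -> 1. State: Trent=1, Laura=1, Bob=0, Wendy=0
Event 10 (Wendy +2): Wendy: 0 -> 2. State: Trent=1, Laura=1, Bob=0, Wendy=2

Trent's final count: 1

Answer: 1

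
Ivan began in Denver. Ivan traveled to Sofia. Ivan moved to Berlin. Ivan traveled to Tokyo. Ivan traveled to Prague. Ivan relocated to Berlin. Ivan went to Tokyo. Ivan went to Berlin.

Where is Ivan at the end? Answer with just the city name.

Tracking Ivan's location:
Start: Ivan is in Denver.
After move 1: Denver -> Sofia. Ivan is in Sofia.
After move 2: Sofia -> Berlin. Ivan is in Berlin.
After move 3: Berlin -> Tokyo. Ivan is in Tokyo.
After move 4: Tokyo -> Prague. Ivan is in Prague.
After move 5: Prague -> Berlin. Ivan is in Berlin.
After move 6: Berlin -> Tokyo. Ivan is in Tokyo.
After move 7: Tokyo -> Berlin. Ivan is in Berlin.

Answer: Berlin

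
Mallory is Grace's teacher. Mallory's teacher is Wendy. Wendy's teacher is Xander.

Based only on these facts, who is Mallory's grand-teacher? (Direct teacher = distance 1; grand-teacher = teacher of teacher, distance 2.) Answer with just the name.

Answer: Xander

Derivation:
Reconstructing the teacher chain from the given facts:
  Xander -> Wendy -> Mallory -> Grace
(each arrow means 'teacher of the next')
Positions in the chain (0 = top):
  position of Xander: 0
  position of Wendy: 1
  position of Mallory: 2
  position of Grace: 3

Mallory is at position 2; the grand-teacher is 2 steps up the chain, i.e. position 0: Xander.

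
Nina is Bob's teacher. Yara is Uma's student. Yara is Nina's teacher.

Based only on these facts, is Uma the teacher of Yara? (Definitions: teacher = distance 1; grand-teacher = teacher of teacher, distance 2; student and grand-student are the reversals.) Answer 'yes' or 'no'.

Answer: yes

Derivation:
Reconstructing the teacher chain from the given facts:
  Uma -> Yara -> Nina -> Bob
(each arrow means 'teacher of the next')
Positions in the chain (0 = top):
  position of Uma: 0
  position of Yara: 1
  position of Nina: 2
  position of Bob: 3

Uma is at position 0, Yara is at position 1; signed distance (j - i) = 1.
'teacher' requires j - i = 1. Actual distance is 1, so the relation HOLDS.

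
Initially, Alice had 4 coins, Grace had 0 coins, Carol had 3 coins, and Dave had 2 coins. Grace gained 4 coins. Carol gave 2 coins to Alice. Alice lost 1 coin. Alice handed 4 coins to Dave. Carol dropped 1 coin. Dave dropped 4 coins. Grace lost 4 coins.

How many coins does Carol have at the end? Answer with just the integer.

Answer: 0

Derivation:
Tracking counts step by step:
Start: Alice=4, Grace=0, Carol=3, Dave=2
Event 1 (Grace +4): Grace: 0 -> 4. State: Alice=4, Grace=4, Carol=3, Dave=2
Event 2 (Carol -> Alice, 2): Carol: 3 -> 1, Alice: 4 -> 6. State: Alice=6, Grace=4, Carol=1, Dave=2
Event 3 (Alice -1): Alice: 6 -> 5. State: Alice=5, Grace=4, Carol=1, Dave=2
Event 4 (Alice -> Dave, 4): Alice: 5 -> 1, Dave: 2 -> 6. State: Alice=1, Grace=4, Carol=1, Dave=6
Event 5 (Carol -1): Carol: 1 -> 0. State: Alice=1, Grace=4, Carol=0, Dave=6
Event 6 (Dave -4): Dave: 6 -> 2. State: Alice=1, Grace=4, Carol=0, Dave=2
Event 7 (Grace -4): Grace: 4 -> 0. State: Alice=1, Grace=0, Carol=0, Dave=2

Carol's final count: 0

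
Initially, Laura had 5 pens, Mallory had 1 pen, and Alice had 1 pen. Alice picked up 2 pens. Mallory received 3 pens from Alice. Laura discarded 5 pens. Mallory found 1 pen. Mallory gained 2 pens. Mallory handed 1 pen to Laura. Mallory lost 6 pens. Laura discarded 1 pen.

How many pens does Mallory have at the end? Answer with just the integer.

Answer: 0

Derivation:
Tracking counts step by step:
Start: Laura=5, Mallory=1, Alice=1
Event 1 (Alice +2): Alice: 1 -> 3. State: Laura=5, Mallory=1, Alice=3
Event 2 (Alice -> Mallory, 3): Alice: 3 -> 0, Mallory: 1 -> 4. State: Laura=5, Mallory=4, Alice=0
Event 3 (Laura -5): Laura: 5 -> 0. State: Laura=0, Mallory=4, Alice=0
Event 4 (Mallory +1): Mallory: 4 -> 5. State: Laura=0, Mallory=5, Alice=0
Event 5 (Mallory +2): Mallory: 5 -> 7. State: Laura=0, Mallory=7, Alice=0
Event 6 (Mallory -> Laura, 1): Mallory: 7 -> 6, Laura: 0 -> 1. State: Laura=1, Mallory=6, Alice=0
Event 7 (Mallory -6): Mallory: 6 -> 0. State: Laura=1, Mallory=0, Alice=0
Event 8 (Laura -1): Laura: 1 -> 0. State: Laura=0, Mallory=0, Alice=0

Mallory's final count: 0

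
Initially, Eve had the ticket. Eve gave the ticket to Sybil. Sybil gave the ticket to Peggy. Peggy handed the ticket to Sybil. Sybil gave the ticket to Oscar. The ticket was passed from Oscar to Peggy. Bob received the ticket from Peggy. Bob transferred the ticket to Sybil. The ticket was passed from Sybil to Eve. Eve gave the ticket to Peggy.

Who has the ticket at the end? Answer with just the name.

Tracking the ticket through each event:
Start: Eve has the ticket.
After event 1: Sybil has the ticket.
After event 2: Peggy has the ticket.
After event 3: Sybil has the ticket.
After event 4: Oscar has the ticket.
After event 5: Peggy has the ticket.
After event 6: Bob has the ticket.
After event 7: Sybil has the ticket.
After event 8: Eve has the ticket.
After event 9: Peggy has the ticket.

Answer: Peggy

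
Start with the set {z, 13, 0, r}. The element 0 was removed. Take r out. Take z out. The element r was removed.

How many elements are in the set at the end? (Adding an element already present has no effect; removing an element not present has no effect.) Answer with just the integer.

Answer: 1

Derivation:
Tracking the set through each operation:
Start: {0, 13, r, z}
Event 1 (remove 0): removed. Set: {13, r, z}
Event 2 (remove r): removed. Set: {13, z}
Event 3 (remove z): removed. Set: {13}
Event 4 (remove r): not present, no change. Set: {13}

Final set: {13} (size 1)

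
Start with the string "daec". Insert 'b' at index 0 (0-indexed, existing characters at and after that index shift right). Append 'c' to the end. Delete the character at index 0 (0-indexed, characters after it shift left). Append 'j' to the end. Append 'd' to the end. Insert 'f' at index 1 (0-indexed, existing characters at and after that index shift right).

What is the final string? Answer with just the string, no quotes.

Applying each edit step by step:
Start: "daec"
Op 1 (insert 'b' at idx 0): "daec" -> "bdaec"
Op 2 (append 'c'): "bdaec" -> "bdaecc"
Op 3 (delete idx 0 = 'b'): "bdaecc" -> "daecc"
Op 4 (append 'j'): "daecc" -> "daeccj"
Op 5 (append 'd'): "daeccj" -> "daeccjd"
Op 6 (insert 'f' at idx 1): "daeccjd" -> "dfaeccjd"

Answer: dfaeccjd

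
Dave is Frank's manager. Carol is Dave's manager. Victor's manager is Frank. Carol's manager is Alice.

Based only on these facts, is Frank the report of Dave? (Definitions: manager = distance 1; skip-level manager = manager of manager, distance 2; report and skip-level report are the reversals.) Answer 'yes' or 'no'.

Reconstructing the manager chain from the given facts:
  Alice -> Carol -> Dave -> Frank -> Victor
(each arrow means 'manager of the next')
Positions in the chain (0 = top):
  position of Alice: 0
  position of Carol: 1
  position of Dave: 2
  position of Frank: 3
  position of Victor: 4

Frank is at position 3, Dave is at position 2; signed distance (j - i) = -1.
'report' requires j - i = -1. Actual distance is -1, so the relation HOLDS.

Answer: yes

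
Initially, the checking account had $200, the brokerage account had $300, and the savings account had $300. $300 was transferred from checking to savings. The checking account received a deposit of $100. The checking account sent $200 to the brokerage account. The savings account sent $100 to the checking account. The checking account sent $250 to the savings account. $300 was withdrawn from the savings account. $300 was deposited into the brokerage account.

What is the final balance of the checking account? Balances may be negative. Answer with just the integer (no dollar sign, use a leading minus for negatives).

Answer: -350

Derivation:
Tracking account balances step by step:
Start: checking=200, brokerage=300, savings=300
Event 1 (transfer 300 checking -> savings): checking: 200 - 300 = -100, savings: 300 + 300 = 600. Balances: checking=-100, brokerage=300, savings=600
Event 2 (deposit 100 to checking): checking: -100 + 100 = 0. Balances: checking=0, brokerage=300, savings=600
Event 3 (transfer 200 checking -> brokerage): checking: 0 - 200 = -200, brokerage: 300 + 200 = 500. Balances: checking=-200, brokerage=500, savings=600
Event 4 (transfer 100 savings -> checking): savings: 600 - 100 = 500, checking: -200 + 100 = -100. Balances: checking=-100, brokerage=500, savings=500
Event 5 (transfer 250 checking -> savings): checking: -100 - 250 = -350, savings: 500 + 250 = 750. Balances: checking=-350, brokerage=500, savings=750
Event 6 (withdraw 300 from savings): savings: 750 - 300 = 450. Balances: checking=-350, brokerage=500, savings=450
Event 7 (deposit 300 to brokerage): brokerage: 500 + 300 = 800. Balances: checking=-350, brokerage=800, savings=450

Final balance of checking: -350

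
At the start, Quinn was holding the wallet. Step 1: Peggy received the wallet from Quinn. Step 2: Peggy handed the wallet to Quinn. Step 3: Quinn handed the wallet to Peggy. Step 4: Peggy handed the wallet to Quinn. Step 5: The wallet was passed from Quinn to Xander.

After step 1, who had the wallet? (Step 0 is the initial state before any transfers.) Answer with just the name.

Answer: Peggy

Derivation:
Tracking the wallet holder through step 1:
After step 0 (start): Quinn
After step 1: Peggy

At step 1, the holder is Peggy.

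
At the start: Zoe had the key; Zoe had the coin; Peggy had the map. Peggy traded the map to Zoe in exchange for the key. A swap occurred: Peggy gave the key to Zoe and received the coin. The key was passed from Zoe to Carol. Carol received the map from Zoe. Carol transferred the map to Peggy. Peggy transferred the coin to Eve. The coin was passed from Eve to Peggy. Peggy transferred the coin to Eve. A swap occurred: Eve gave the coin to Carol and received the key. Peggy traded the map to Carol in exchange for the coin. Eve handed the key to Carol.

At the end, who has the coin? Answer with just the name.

Tracking all object holders:
Start: key:Zoe, coin:Zoe, map:Peggy
Event 1 (swap map<->key: now map:Zoe, key:Peggy). State: key:Peggy, coin:Zoe, map:Zoe
Event 2 (swap key<->coin: now key:Zoe, coin:Peggy). State: key:Zoe, coin:Peggy, map:Zoe
Event 3 (give key: Zoe -> Carol). State: key:Carol, coin:Peggy, map:Zoe
Event 4 (give map: Zoe -> Carol). State: key:Carol, coin:Peggy, map:Carol
Event 5 (give map: Carol -> Peggy). State: key:Carol, coin:Peggy, map:Peggy
Event 6 (give coin: Peggy -> Eve). State: key:Carol, coin:Eve, map:Peggy
Event 7 (give coin: Eve -> Peggy). State: key:Carol, coin:Peggy, map:Peggy
Event 8 (give coin: Peggy -> Eve). State: key:Carol, coin:Eve, map:Peggy
Event 9 (swap coin<->key: now coin:Carol, key:Eve). State: key:Eve, coin:Carol, map:Peggy
Event 10 (swap map<->coin: now map:Carol, coin:Peggy). State: key:Eve, coin:Peggy, map:Carol
Event 11 (give key: Eve -> Carol). State: key:Carol, coin:Peggy, map:Carol

Final state: key:Carol, coin:Peggy, map:Carol
The coin is held by Peggy.

Answer: Peggy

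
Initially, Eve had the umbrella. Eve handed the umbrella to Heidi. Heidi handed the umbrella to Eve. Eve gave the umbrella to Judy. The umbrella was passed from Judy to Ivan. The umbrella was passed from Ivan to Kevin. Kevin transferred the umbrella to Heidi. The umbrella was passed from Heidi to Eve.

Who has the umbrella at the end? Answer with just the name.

Tracking the umbrella through each event:
Start: Eve has the umbrella.
After event 1: Heidi has the umbrella.
After event 2: Eve has the umbrella.
After event 3: Judy has the umbrella.
After event 4: Ivan has the umbrella.
After event 5: Kevin has the umbrella.
After event 6: Heidi has the umbrella.
After event 7: Eve has the umbrella.

Answer: Eve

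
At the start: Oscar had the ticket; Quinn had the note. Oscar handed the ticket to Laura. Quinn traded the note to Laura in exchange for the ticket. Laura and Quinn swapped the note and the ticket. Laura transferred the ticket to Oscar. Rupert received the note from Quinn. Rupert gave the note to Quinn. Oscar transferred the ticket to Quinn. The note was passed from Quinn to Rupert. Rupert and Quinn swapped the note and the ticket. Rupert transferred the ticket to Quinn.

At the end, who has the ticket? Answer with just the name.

Tracking all object holders:
Start: ticket:Oscar, note:Quinn
Event 1 (give ticket: Oscar -> Laura). State: ticket:Laura, note:Quinn
Event 2 (swap note<->ticket: now note:Laura, ticket:Quinn). State: ticket:Quinn, note:Laura
Event 3 (swap note<->ticket: now note:Quinn, ticket:Laura). State: ticket:Laura, note:Quinn
Event 4 (give ticket: Laura -> Oscar). State: ticket:Oscar, note:Quinn
Event 5 (give note: Quinn -> Rupert). State: ticket:Oscar, note:Rupert
Event 6 (give note: Rupert -> Quinn). State: ticket:Oscar, note:Quinn
Event 7 (give ticket: Oscar -> Quinn). State: ticket:Quinn, note:Quinn
Event 8 (give note: Quinn -> Rupert). State: ticket:Quinn, note:Rupert
Event 9 (swap note<->ticket: now note:Quinn, ticket:Rupert). State: ticket:Rupert, note:Quinn
Event 10 (give ticket: Rupert -> Quinn). State: ticket:Quinn, note:Quinn

Final state: ticket:Quinn, note:Quinn
The ticket is held by Quinn.

Answer: Quinn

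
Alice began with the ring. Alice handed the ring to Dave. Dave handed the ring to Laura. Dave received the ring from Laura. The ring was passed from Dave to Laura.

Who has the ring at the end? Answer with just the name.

Answer: Laura

Derivation:
Tracking the ring through each event:
Start: Alice has the ring.
After event 1: Dave has the ring.
After event 2: Laura has the ring.
After event 3: Dave has the ring.
After event 4: Laura has the ring.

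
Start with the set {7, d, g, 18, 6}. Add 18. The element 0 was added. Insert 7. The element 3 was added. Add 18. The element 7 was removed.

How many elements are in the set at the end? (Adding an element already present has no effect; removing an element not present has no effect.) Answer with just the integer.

Answer: 6

Derivation:
Tracking the set through each operation:
Start: {18, 6, 7, d, g}
Event 1 (add 18): already present, no change. Set: {18, 6, 7, d, g}
Event 2 (add 0): added. Set: {0, 18, 6, 7, d, g}
Event 3 (add 7): already present, no change. Set: {0, 18, 6, 7, d, g}
Event 4 (add 3): added. Set: {0, 18, 3, 6, 7, d, g}
Event 5 (add 18): already present, no change. Set: {0, 18, 3, 6, 7, d, g}
Event 6 (remove 7): removed. Set: {0, 18, 3, 6, d, g}

Final set: {0, 18, 3, 6, d, g} (size 6)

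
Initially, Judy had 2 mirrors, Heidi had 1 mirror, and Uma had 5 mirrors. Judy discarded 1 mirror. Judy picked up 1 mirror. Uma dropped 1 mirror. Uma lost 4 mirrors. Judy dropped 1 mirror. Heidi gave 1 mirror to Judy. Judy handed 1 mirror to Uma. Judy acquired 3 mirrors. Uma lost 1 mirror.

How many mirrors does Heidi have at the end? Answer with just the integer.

Tracking counts step by step:
Start: Judy=2, Heidi=1, Uma=5
Event 1 (Judy -1): Judy: 2 -> 1. State: Judy=1, Heidi=1, Uma=5
Event 2 (Judy +1): Judy: 1 -> 2. State: Judy=2, Heidi=1, Uma=5
Event 3 (Uma -1): Uma: 5 -> 4. State: Judy=2, Heidi=1, Uma=4
Event 4 (Uma -4): Uma: 4 -> 0. State: Judy=2, Heidi=1, Uma=0
Event 5 (Judy -1): Judy: 2 -> 1. State: Judy=1, Heidi=1, Uma=0
Event 6 (Heidi -> Judy, 1): Heidi: 1 -> 0, Judy: 1 -> 2. State: Judy=2, Heidi=0, Uma=0
Event 7 (Judy -> Uma, 1): Judy: 2 -> 1, Uma: 0 -> 1. State: Judy=1, Heidi=0, Uma=1
Event 8 (Judy +3): Judy: 1 -> 4. State: Judy=4, Heidi=0, Uma=1
Event 9 (Uma -1): Uma: 1 -> 0. State: Judy=4, Heidi=0, Uma=0

Heidi's final count: 0

Answer: 0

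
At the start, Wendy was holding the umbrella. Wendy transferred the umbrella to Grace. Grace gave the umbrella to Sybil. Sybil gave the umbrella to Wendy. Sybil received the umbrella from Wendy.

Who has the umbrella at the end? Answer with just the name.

Tracking the umbrella through each event:
Start: Wendy has the umbrella.
After event 1: Grace has the umbrella.
After event 2: Sybil has the umbrella.
After event 3: Wendy has the umbrella.
After event 4: Sybil has the umbrella.

Answer: Sybil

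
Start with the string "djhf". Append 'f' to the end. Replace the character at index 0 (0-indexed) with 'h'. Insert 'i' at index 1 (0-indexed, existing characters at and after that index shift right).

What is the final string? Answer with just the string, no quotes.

Applying each edit step by step:
Start: "djhf"
Op 1 (append 'f'): "djhf" -> "djhff"
Op 2 (replace idx 0: 'd' -> 'h'): "djhff" -> "hjhff"
Op 3 (insert 'i' at idx 1): "hjhff" -> "hijhff"

Answer: hijhff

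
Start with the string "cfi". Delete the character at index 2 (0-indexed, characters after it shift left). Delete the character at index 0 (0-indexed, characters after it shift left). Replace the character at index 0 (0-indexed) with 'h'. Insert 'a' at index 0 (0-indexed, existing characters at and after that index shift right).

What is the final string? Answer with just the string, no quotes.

Applying each edit step by step:
Start: "cfi"
Op 1 (delete idx 2 = 'i'): "cfi" -> "cf"
Op 2 (delete idx 0 = 'c'): "cf" -> "f"
Op 3 (replace idx 0: 'f' -> 'h'): "f" -> "h"
Op 4 (insert 'a' at idx 0): "h" -> "ah"

Answer: ah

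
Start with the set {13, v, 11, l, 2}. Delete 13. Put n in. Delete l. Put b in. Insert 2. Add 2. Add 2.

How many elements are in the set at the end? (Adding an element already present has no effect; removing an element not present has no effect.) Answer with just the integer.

Answer: 5

Derivation:
Tracking the set through each operation:
Start: {11, 13, 2, l, v}
Event 1 (remove 13): removed. Set: {11, 2, l, v}
Event 2 (add n): added. Set: {11, 2, l, n, v}
Event 3 (remove l): removed. Set: {11, 2, n, v}
Event 4 (add b): added. Set: {11, 2, b, n, v}
Event 5 (add 2): already present, no change. Set: {11, 2, b, n, v}
Event 6 (add 2): already present, no change. Set: {11, 2, b, n, v}
Event 7 (add 2): already present, no change. Set: {11, 2, b, n, v}

Final set: {11, 2, b, n, v} (size 5)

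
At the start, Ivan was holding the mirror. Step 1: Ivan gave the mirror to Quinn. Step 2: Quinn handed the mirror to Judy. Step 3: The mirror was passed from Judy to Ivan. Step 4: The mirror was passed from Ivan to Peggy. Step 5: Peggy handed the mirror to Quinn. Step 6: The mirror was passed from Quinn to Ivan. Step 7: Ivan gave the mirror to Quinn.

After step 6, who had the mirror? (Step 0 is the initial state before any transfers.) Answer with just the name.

Answer: Ivan

Derivation:
Tracking the mirror holder through step 6:
After step 0 (start): Ivan
After step 1: Quinn
After step 2: Judy
After step 3: Ivan
After step 4: Peggy
After step 5: Quinn
After step 6: Ivan

At step 6, the holder is Ivan.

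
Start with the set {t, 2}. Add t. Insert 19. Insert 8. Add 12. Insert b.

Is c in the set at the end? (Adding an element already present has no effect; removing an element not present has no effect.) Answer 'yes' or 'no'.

Tracking the set through each operation:
Start: {2, t}
Event 1 (add t): already present, no change. Set: {2, t}
Event 2 (add 19): added. Set: {19, 2, t}
Event 3 (add 8): added. Set: {19, 2, 8, t}
Event 4 (add 12): added. Set: {12, 19, 2, 8, t}
Event 5 (add b): added. Set: {12, 19, 2, 8, b, t}

Final set: {12, 19, 2, 8, b, t} (size 6)
c is NOT in the final set.

Answer: no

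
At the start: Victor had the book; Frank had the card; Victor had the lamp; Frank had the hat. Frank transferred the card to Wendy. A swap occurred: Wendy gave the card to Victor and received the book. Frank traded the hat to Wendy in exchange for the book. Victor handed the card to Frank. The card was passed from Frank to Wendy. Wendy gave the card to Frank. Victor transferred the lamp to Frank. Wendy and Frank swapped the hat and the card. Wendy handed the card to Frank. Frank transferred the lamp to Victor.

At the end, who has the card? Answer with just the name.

Tracking all object holders:
Start: book:Victor, card:Frank, lamp:Victor, hat:Frank
Event 1 (give card: Frank -> Wendy). State: book:Victor, card:Wendy, lamp:Victor, hat:Frank
Event 2 (swap card<->book: now card:Victor, book:Wendy). State: book:Wendy, card:Victor, lamp:Victor, hat:Frank
Event 3 (swap hat<->book: now hat:Wendy, book:Frank). State: book:Frank, card:Victor, lamp:Victor, hat:Wendy
Event 4 (give card: Victor -> Frank). State: book:Frank, card:Frank, lamp:Victor, hat:Wendy
Event 5 (give card: Frank -> Wendy). State: book:Frank, card:Wendy, lamp:Victor, hat:Wendy
Event 6 (give card: Wendy -> Frank). State: book:Frank, card:Frank, lamp:Victor, hat:Wendy
Event 7 (give lamp: Victor -> Frank). State: book:Frank, card:Frank, lamp:Frank, hat:Wendy
Event 8 (swap hat<->card: now hat:Frank, card:Wendy). State: book:Frank, card:Wendy, lamp:Frank, hat:Frank
Event 9 (give card: Wendy -> Frank). State: book:Frank, card:Frank, lamp:Frank, hat:Frank
Event 10 (give lamp: Frank -> Victor). State: book:Frank, card:Frank, lamp:Victor, hat:Frank

Final state: book:Frank, card:Frank, lamp:Victor, hat:Frank
The card is held by Frank.

Answer: Frank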